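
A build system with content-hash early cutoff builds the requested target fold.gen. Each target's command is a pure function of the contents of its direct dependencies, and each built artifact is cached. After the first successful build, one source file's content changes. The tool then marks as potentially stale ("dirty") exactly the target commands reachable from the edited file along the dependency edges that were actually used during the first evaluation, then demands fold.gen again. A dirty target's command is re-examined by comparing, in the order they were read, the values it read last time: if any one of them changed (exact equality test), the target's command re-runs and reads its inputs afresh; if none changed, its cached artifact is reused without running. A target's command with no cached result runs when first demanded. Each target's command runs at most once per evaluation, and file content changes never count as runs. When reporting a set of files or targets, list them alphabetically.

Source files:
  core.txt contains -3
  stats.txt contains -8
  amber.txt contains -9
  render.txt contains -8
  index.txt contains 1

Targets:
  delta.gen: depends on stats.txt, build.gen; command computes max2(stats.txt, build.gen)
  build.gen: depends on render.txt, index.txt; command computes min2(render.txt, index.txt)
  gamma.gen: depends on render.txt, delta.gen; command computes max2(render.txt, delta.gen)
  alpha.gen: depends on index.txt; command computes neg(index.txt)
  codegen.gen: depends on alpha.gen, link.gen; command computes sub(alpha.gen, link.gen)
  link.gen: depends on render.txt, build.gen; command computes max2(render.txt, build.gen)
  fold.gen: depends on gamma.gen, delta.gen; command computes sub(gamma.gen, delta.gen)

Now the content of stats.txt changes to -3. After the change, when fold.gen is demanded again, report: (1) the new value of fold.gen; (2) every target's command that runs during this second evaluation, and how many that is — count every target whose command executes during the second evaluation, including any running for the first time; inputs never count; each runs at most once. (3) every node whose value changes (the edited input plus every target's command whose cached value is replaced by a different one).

New value of fold.gen: 0.
Target commands that run: delta.gen, fold.gen, gamma.gen — 3 in total.
Values that change: delta.gen, gamma.gen, stats.txt.

First evaluation (everything demanded from the output):
  build.gen = min2(-8, 1) = -8
  delta.gen = max2(-8, -8) = -8
  gamma.gen = max2(-8, -8) = -8
  fold.gen = sub(-8, -8) = 0

Propagation after the edit:
  delta.gen: runs — stats.txt -8->-3; result -3.
  gamma.gen: runs — delta.gen -8->-3; result -3.
  fold.gen: runs — gamma.gen -8->-3; delta.gen -8->-3; result 0 (same value as before).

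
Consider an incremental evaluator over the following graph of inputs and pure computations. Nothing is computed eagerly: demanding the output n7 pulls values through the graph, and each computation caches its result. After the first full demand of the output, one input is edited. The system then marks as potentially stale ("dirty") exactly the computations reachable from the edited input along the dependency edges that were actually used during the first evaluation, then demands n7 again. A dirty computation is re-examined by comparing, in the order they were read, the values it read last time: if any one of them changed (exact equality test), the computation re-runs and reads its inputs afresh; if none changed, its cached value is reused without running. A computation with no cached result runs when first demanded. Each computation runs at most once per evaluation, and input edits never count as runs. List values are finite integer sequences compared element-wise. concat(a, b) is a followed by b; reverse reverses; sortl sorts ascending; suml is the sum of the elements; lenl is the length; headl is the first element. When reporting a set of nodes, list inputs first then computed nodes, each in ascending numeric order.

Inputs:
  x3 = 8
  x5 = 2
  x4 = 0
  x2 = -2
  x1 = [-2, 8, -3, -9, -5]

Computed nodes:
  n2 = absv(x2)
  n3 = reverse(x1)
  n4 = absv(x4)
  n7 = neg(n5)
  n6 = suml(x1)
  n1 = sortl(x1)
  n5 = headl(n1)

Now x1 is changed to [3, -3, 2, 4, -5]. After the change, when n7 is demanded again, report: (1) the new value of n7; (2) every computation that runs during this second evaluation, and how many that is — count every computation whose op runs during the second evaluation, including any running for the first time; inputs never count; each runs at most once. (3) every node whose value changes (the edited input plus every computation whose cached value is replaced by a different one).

Initial pass — values computed on the first demand:
  n1 = sortl([-2, 8, -3, -9, -5]) = [-9, -5, -3, -2, 8]
  n5 = headl([-9, -5, -3, -2, 8]) = -9
  n7 = neg(-9) = 9

Second demand — change propagation:
  n1: re-runs because x1 [-2, 8, -3, -9, -5]->[3, -3, 2, 4, -5]; new result [-5, -3, 2, 3, 4].
  n5: re-runs because n1 [-9, -5, -3, -2, 8]->[-5, -3, 2, 3, 4]; new result -5.
  n7: re-runs because n5 -9->-5; new result 5.

n7 now evaluates to 5.
Run set: n1, n5, n7 (3 run).
Changed values: x1, n1, n5, n7.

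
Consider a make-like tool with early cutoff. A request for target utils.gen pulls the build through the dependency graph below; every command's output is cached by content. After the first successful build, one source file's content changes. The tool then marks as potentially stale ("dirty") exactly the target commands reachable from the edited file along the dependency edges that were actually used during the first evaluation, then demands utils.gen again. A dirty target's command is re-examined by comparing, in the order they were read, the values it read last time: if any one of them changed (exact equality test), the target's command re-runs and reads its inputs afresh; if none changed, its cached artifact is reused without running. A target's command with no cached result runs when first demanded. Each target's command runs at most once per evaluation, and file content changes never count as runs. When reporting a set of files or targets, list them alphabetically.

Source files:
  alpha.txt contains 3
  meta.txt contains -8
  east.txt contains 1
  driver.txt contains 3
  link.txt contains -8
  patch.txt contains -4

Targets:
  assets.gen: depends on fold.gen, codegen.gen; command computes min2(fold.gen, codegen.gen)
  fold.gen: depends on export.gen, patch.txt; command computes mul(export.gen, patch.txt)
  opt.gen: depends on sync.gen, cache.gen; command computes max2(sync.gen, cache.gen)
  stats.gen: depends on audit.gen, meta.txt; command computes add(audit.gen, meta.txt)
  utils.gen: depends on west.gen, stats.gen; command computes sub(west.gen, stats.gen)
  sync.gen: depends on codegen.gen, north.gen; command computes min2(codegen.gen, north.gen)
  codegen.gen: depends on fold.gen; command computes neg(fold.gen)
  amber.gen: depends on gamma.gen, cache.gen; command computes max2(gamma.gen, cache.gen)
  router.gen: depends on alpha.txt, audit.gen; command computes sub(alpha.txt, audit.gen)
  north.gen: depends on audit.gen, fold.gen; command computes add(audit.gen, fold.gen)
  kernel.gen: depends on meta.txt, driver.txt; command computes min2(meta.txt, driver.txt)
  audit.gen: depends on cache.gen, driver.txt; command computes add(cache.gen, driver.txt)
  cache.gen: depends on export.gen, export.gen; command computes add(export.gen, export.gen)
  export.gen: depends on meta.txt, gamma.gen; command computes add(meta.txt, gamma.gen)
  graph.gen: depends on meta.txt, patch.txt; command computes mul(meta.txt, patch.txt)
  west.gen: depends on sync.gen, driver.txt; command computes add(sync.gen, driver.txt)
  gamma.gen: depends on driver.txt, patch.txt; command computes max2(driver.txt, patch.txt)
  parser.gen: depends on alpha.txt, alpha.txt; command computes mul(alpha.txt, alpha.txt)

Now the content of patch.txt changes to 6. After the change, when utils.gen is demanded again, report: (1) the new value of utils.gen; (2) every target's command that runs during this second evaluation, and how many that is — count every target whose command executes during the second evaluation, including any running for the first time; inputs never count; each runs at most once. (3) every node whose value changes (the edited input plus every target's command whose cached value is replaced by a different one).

Demanding utils.gen again yields -1.
11 target commands run: audit.gen, cache.gen, codegen.gen, export.gen, fold.gen, gamma.gen, north.gen, stats.gen, sync.gen, utils.gen, west.gen.
The nodes whose values change: audit.gen, cache.gen, codegen.gen, export.gen, fold.gen, gamma.gen, north.gen, patch.txt, stats.gen, sync.gen, utils.gen, west.gen.

First demand of the output computes:
  gamma.gen = max2(3, -4) = 3
  export.gen = add(-8, 3) = -5
  cache.gen = add(-5, -5) = -10
  audit.gen = add(-10, 3) = -7
  fold.gen = mul(-5, -4) = 20
  codegen.gen = neg(20) = -20
  north.gen = add(-7, 20) = 13
  stats.gen = add(-7, -8) = -15
  sync.gen = min2(-20, 13) = -20
  west.gen = add(-20, 3) = -17
  utils.gen = sub(-17, -15) = -2

After the edit, cleaning proceeds:
  gamma.gen: a read changed (patch.txt -4->6) — executes, giving 6.
  export.gen: a read changed (gamma.gen 3->6) — executes, giving -2.
  cache.gen: a read changed (export.gen -5->-2; export.gen -5->-2) — executes, giving -4.
  audit.gen: a read changed (cache.gen -10->-4) — executes, giving -1.
  fold.gen: a read changed (export.gen -5->-2; patch.txt -4->6) — executes, giving -12.
  codegen.gen: a read changed (fold.gen 20->-12) — executes, giving 12.
  north.gen: a read changed (audit.gen -7->-1; fold.gen 20->-12) — executes, giving -13.
  stats.gen: a read changed (audit.gen -7->-1) — executes, giving -9.
  sync.gen: a read changed (codegen.gen -20->12; north.gen 13->-13) — executes, giving -13.
  west.gen: a read changed (sync.gen -20->-13) — executes, giving -10.
  utils.gen: a read changed (west.gen -17->-10; stats.gen -15->-9) — executes, giving -1.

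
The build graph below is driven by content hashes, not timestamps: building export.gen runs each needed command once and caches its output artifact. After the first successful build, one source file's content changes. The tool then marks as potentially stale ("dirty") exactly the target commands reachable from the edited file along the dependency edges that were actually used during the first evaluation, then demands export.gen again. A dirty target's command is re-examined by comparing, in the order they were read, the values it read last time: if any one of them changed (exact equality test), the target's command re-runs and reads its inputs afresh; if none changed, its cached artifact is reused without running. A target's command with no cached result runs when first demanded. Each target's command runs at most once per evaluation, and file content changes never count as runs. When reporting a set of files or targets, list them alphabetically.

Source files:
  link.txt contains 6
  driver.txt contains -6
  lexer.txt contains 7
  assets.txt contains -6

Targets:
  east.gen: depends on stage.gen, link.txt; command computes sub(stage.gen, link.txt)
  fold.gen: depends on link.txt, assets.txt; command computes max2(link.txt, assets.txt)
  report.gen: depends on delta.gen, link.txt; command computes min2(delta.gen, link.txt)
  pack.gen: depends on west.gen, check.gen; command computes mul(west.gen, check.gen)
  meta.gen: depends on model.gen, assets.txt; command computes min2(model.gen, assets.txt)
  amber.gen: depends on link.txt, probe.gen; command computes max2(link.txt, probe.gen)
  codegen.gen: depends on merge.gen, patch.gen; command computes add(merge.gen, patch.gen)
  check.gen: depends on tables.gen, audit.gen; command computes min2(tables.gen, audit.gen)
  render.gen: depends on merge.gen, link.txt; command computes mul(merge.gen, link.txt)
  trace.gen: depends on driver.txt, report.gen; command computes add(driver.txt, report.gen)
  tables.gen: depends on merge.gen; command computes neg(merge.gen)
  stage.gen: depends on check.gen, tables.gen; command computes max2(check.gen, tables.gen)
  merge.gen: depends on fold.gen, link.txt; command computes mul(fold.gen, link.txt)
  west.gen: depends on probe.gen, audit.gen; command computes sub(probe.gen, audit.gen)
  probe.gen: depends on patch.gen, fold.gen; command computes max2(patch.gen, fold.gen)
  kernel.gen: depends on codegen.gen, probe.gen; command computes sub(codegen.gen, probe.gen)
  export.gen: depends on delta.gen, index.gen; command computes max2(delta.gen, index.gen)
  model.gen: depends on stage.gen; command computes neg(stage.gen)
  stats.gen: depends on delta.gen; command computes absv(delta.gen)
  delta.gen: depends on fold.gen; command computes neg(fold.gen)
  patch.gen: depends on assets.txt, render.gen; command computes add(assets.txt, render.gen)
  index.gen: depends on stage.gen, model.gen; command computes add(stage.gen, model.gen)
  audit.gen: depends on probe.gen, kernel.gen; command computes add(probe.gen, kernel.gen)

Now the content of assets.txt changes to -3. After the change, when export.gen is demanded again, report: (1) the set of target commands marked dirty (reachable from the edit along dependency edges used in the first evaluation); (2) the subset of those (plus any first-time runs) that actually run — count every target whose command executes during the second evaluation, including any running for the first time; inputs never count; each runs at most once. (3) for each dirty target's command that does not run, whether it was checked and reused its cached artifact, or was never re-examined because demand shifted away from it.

Dirty set: audit.gen, check.gen, codegen.gen, delta.gen, export.gen, fold.gen, index.gen, kernel.gen, merge.gen, model.gen, patch.gen, probe.gen, render.gen, stage.gen, tables.gen.
Run set: audit.gen, check.gen, codegen.gen, fold.gen, kernel.gen, patch.gen, probe.gen (7 run).
Re-examined without running (cache reused): delta.gen, export.gen, index.gen, merge.gen, model.gen, render.gen, stage.gen, tables.gen.
The important point: at merge.gen every value read last time is unchanged, so the dirty flag clears without a run.

Initial pass — values computed on the first demand:
  fold.gen = max2(6, -6) = 6
  delta.gen = neg(6) = -6
  merge.gen = mul(6, 6) = 36
  render.gen = mul(36, 6) = 216
  patch.gen = add(-6, 216) = 210
  codegen.gen = add(36, 210) = 246
  probe.gen = max2(210, 6) = 210
  kernel.gen = sub(246, 210) = 36
  audit.gen = add(210, 36) = 246
  tables.gen = neg(36) = -36
  check.gen = min2(-36, 246) = -36
  stage.gen = max2(-36, -36) = -36
  model.gen = neg(-36) = 36
  index.gen = add(-36, 36) = 0
  export.gen = max2(-6, 0) = 0

Second demand — change propagation:
  fold.gen: re-runs because assets.txt -6->-3; new result 6 (unchanged).
  delta.gen: re-examined; everything it read last time is the same (fold.gen unchanged) — cache -6 kept, no run.
  merge.gen: re-examined; everything it read last time is the same (fold.gen unchanged, link.txt unchanged) — cache 36 kept, no run.
  render.gen: re-examined; everything it read last time is the same (merge.gen unchanged, link.txt unchanged) — cache 216 kept, no run.
  patch.gen: re-runs because assets.txt -6->-3; new result 213.
  codegen.gen: re-runs because patch.gen 210->213; new result 249.
  probe.gen: re-runs because patch.gen 210->213; new result 213.
  kernel.gen: re-runs because codegen.gen 246->249; probe.gen 210->213; new result 36 (unchanged).
  audit.gen: re-runs because probe.gen 210->213; new result 249.
  tables.gen: re-examined; everything it read last time is the same (merge.gen unchanged) — cache -36 kept, no run.
  check.gen: re-runs because audit.gen 246->249; new result -36 (unchanged).
  stage.gen: re-examined; everything it read last time is the same (check.gen unchanged, tables.gen unchanged) — cache -36 kept, no run.
  model.gen: re-examined; everything it read last time is the same (stage.gen unchanged) — cache 36 kept, no run.
  index.gen: re-examined; everything it read last time is the same (stage.gen unchanged, model.gen unchanged) — cache 0 kept, no run.
  export.gen: re-examined; everything it read last time is the same (delta.gen unchanged, index.gen unchanged) — cache 0 kept, no run.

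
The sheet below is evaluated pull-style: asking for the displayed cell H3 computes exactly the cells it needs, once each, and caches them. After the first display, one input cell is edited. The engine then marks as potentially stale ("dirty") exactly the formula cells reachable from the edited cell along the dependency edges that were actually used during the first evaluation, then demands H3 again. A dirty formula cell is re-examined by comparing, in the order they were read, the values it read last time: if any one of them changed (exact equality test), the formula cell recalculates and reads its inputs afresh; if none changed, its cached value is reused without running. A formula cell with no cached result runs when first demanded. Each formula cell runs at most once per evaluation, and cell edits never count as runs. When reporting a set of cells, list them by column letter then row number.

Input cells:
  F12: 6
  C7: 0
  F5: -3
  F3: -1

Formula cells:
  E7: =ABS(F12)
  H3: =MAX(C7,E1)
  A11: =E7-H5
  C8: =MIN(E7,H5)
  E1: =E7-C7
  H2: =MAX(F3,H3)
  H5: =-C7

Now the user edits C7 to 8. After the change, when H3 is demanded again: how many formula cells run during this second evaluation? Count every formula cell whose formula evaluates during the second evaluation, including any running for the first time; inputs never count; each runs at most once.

2 formula cells run: E1, H3.

First demand of the output computes:
  E7 = ABS(6) = 6
  E1 = 6 - 0 = 6
  H3 = MAX(0, 6) = 6

After the edit, cleaning proceeds:
  E1: a read changed (C7 0->8) — executes, giving -2.
  H3: a read changed (C7 0->8; E1 6->-2) — executes, giving 8.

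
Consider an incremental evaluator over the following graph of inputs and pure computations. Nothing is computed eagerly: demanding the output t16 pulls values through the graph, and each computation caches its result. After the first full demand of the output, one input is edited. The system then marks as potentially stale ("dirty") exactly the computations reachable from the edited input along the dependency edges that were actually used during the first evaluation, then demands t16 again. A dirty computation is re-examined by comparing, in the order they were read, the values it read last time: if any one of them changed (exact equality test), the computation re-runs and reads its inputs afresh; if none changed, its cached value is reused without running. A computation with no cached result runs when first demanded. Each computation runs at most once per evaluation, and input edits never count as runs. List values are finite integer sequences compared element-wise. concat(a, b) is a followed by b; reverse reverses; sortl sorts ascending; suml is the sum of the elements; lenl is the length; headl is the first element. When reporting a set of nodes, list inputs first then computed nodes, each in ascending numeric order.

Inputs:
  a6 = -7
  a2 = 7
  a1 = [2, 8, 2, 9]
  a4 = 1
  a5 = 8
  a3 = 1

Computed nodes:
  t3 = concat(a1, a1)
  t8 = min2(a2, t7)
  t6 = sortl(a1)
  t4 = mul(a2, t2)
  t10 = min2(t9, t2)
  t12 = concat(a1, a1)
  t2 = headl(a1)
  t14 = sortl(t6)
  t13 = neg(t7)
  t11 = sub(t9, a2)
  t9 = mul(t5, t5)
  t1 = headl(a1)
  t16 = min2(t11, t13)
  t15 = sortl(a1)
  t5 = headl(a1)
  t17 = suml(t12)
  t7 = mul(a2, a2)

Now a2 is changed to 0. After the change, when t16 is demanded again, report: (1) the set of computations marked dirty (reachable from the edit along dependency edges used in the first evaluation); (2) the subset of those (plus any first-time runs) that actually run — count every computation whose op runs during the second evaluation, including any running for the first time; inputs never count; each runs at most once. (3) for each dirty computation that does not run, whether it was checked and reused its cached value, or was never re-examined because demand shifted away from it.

Initial pass — values computed on the first demand:
  t5 = headl([2, 8, 2, 9]) = 2
  t7 = mul(7, 7) = 49
  t9 = mul(2, 2) = 4
  t11 = sub(4, 7) = -3
  t13 = neg(49) = -49
  t16 = min2(-3, -49) = -49

Second demand — change propagation:
  t7: re-runs because a2 7->0; a2 7->0; new result 0.
  t11: re-runs because a2 7->0; new result 4.
  t13: re-runs because t7 49->0; new result 0.
  t16: re-runs because t11 -3->4; t13 -49->0; new result 0.

Dirty set: t7, t11, t13, t16.
Run set: t7, t11, t13, t16 (4 run).
All dirty computations ended up running.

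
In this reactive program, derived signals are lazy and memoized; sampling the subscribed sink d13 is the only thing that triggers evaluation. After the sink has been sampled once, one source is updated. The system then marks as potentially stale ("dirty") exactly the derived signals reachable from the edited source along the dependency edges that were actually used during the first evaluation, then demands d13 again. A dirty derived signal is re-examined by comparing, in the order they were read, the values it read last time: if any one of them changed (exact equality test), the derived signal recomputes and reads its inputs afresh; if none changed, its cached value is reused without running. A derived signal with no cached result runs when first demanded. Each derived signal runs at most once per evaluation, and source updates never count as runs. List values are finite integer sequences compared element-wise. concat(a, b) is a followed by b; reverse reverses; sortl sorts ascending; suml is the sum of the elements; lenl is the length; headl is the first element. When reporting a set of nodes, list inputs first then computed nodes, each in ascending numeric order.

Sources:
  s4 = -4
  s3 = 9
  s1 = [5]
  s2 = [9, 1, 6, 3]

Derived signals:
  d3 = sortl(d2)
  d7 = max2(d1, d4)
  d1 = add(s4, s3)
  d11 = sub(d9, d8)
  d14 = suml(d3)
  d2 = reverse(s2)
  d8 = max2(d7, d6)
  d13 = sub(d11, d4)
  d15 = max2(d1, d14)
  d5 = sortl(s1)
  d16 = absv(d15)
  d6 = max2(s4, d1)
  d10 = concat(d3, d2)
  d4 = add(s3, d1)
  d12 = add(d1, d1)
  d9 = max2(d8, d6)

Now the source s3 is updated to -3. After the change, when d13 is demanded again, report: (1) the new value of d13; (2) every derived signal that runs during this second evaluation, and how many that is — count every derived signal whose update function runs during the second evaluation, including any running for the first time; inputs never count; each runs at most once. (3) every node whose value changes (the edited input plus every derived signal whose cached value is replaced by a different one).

First demand of the output computes:
  d1 = add(-4, 9) = 5
  d4 = add(9, 5) = 14
  d6 = max2(-4, 5) = 5
  d7 = max2(5, 14) = 14
  d8 = max2(14, 5) = 14
  d9 = max2(14, 5) = 14
  d11 = sub(14, 14) = 0
  d13 = sub(0, 14) = -14

After the edit, cleaning proceeds:
  d1: a read changed (s3 9->-3) — executes, giving -7.
  d4: a read changed (s3 9->-3; d1 5->-7) — executes, giving -10.
  d6: a read changed (d1 5->-7) — executes, giving -4.
  d7: a read changed (d1 5->-7; d4 14->-10) — executes, giving -7.
  d8: a read changed (d7 14->-7; d6 5->-4) — executes, giving -4.
  d9: a read changed (d8 14->-4; d6 5->-4) — executes, giving -4.
  d11: a read changed (d9 14->-4; d8 14->-4) — executes, giving 0 — identical to its old value.
  d13: a read changed (d4 14->-10) — executes, giving 10.

Demanding d13 again yields 10.
8 derived signals run: d1, d4, d6, d7, d8, d9, d11, d13.
The nodes whose values change: s3, d1, d4, d6, d7, d8, d9, d13.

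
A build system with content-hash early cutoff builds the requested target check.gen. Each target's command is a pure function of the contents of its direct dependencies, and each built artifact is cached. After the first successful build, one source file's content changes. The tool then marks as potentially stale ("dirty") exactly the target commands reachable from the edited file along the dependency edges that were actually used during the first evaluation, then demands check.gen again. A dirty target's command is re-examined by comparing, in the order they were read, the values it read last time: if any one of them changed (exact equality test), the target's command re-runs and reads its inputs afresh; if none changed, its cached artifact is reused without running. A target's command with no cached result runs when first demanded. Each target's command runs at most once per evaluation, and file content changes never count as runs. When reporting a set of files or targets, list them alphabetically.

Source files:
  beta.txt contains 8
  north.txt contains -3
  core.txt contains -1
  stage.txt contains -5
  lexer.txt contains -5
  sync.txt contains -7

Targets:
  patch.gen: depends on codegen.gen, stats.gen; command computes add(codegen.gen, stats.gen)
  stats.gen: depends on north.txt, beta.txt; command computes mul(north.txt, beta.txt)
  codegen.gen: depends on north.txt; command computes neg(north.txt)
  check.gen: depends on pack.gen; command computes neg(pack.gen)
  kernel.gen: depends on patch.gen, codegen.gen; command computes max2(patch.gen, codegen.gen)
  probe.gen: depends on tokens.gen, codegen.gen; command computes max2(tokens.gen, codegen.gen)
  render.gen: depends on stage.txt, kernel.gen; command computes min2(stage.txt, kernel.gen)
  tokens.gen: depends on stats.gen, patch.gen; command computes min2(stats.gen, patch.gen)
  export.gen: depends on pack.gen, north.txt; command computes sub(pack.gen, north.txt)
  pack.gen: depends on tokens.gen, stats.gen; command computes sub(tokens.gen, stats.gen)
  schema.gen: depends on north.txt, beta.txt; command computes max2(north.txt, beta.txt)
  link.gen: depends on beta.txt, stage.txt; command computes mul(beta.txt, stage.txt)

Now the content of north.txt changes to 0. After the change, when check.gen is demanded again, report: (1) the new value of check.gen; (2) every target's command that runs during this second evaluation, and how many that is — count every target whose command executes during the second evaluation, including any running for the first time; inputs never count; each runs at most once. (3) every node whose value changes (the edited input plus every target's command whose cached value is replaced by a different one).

First evaluation (everything demanded from the output):
  codegen.gen = neg(-3) = 3
  stats.gen = mul(-3, 8) = -24
  patch.gen = add(3, -24) = -21
  tokens.gen = min2(-24, -21) = -24
  pack.gen = sub(-24, -24) = 0
  check.gen = neg(0) = 0

Propagation after the edit:
  codegen.gen: runs — north.txt -3->0; result 0.
  stats.gen: runs — north.txt -3->0; result 0.
  patch.gen: runs — codegen.gen 3->0; stats.gen -24->0; result 0.
  tokens.gen: runs — stats.gen -24->0; patch.gen -21->0; result 0.
  pack.gen: runs — tokens.gen -24->0; stats.gen -24->0; result 0 (same value as before).
  check.gen: checked — values it read are unchanged (pack.gen unchanged); reused cached 0 without running.

Key observation: the change is absorbed at pack.gen — it re-runs but produces the same value, and the output's value is unchanged.

New value of check.gen: 0.
Target commands that run: codegen.gen, pack.gen, patch.gen, stats.gen, tokens.gen — 5 in total.
Values that change: codegen.gen, north.txt, patch.gen, stats.gen, tokens.gen.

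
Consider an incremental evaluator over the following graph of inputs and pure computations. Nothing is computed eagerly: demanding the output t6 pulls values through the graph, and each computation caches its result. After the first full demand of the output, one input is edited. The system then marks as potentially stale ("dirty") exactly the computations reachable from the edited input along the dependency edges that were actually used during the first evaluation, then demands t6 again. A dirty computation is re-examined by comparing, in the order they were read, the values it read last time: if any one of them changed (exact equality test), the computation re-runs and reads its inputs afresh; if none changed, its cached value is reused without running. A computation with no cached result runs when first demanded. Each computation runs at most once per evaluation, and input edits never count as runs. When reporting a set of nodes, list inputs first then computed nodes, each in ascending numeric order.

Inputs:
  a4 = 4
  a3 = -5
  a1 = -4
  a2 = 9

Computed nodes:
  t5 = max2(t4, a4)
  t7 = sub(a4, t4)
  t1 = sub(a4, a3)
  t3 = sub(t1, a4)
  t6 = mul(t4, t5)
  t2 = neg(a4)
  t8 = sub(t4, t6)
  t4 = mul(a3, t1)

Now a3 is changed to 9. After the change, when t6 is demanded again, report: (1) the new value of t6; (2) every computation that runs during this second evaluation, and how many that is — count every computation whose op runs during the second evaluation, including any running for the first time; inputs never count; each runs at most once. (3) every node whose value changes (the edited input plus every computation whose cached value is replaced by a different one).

Initial pass — values computed on the first demand:
  t1 = sub(4, -5) = 9
  t4 = mul(-5, 9) = -45
  t5 = max2(-45, 4) = 4
  t6 = mul(-45, 4) = -180

Second demand — change propagation:
  t1: re-runs because a3 -5->9; new result -5.
  t4: re-runs because a3 -5->9; t1 9->-5; new result -45 (unchanged).
  t5: re-examined; everything it read last time is the same (t4 unchanged, a4 unchanged) — cache 4 kept, no run.
  t6: re-examined; everything it read last time is the same (t4 unchanged, t5 unchanged) — cache -180 kept, no run.

The important point: t4 recomputes to an identical value, and the output ends up unchanged.

t6 now evaluates to -180.
Run set: t1, t4 (2 run).
Changed values: a3, t1.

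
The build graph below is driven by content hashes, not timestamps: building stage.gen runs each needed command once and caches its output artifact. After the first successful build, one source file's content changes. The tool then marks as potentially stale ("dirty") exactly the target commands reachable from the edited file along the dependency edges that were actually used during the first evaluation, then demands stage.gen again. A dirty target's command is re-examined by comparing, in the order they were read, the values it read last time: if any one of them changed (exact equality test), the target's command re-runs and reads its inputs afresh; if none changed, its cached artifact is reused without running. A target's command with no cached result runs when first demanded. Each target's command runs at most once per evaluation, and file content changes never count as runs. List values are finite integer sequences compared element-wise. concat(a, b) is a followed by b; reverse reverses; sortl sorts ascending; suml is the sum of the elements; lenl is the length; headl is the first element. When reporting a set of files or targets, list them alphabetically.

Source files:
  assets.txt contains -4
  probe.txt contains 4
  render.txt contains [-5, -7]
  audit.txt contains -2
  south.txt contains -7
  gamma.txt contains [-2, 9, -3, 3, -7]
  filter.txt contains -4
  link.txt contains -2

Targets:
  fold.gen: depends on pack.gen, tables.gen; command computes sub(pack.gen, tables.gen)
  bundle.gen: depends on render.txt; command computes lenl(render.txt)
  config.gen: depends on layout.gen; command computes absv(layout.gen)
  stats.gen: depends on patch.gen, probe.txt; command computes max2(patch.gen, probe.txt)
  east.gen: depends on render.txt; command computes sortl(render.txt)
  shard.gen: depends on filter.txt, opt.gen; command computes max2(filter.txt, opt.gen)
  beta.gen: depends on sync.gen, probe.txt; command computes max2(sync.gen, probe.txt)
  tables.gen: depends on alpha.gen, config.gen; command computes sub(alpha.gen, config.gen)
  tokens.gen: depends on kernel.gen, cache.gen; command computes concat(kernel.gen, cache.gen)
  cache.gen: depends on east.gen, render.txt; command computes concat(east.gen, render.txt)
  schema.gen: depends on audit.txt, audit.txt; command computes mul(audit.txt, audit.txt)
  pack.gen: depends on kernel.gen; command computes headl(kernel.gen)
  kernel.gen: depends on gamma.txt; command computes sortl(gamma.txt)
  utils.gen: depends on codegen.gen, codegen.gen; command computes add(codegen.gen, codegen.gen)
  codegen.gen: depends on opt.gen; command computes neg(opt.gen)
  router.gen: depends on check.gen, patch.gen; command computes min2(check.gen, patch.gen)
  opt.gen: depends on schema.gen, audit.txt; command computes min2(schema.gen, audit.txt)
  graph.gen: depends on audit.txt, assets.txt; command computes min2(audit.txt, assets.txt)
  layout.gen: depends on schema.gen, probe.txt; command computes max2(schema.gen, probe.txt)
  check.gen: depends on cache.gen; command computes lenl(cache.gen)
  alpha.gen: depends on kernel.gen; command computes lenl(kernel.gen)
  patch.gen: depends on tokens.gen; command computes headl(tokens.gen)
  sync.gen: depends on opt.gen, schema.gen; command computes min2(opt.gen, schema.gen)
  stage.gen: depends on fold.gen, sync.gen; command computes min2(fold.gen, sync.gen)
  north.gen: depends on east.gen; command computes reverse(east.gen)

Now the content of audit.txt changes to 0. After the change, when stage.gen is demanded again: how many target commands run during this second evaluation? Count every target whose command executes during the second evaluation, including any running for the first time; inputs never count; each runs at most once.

Run set: layout.gen, opt.gen, schema.gen, stage.gen, sync.gen (5 run).
The important point: at config.gen every value read last time is unchanged, so the dirty flag clears without a run.

Initial pass — values computed on the first demand:
  kernel.gen = sortl([-2, 9, -3, 3, -7]) = [-7, -3, -2, 3, 9]
  alpha.gen = lenl([-7, -3, -2, 3, 9]) = 5
  pack.gen = headl([-7, -3, -2, 3, 9]) = -7
  schema.gen = mul(-2, -2) = 4
  layout.gen = max2(4, 4) = 4
  config.gen = absv(4) = 4
  opt.gen = min2(4, -2) = -2
  sync.gen = min2(-2, 4) = -2
  tables.gen = sub(5, 4) = 1
  fold.gen = sub(-7, 1) = -8
  stage.gen = min2(-8, -2) = -8

Second demand — change propagation:
  schema.gen: re-runs because audit.txt -2->0; audit.txt -2->0; new result 0.
  layout.gen: re-runs because schema.gen 4->0; new result 4 (unchanged).
  config.gen: re-examined; everything it read last time is the same (layout.gen unchanged) — cache 4 kept, no run.
  opt.gen: re-runs because schema.gen 4->0; audit.txt -2->0; new result 0.
  sync.gen: re-runs because opt.gen -2->0; schema.gen 4->0; new result 0.
  tables.gen: re-examined; everything it read last time is the same (alpha.gen unchanged, config.gen unchanged) — cache 1 kept, no run.
  fold.gen: re-examined; everything it read last time is the same (pack.gen unchanged, tables.gen unchanged) — cache -8 kept, no run.
  stage.gen: re-runs because sync.gen -2->0; new result -8 (unchanged).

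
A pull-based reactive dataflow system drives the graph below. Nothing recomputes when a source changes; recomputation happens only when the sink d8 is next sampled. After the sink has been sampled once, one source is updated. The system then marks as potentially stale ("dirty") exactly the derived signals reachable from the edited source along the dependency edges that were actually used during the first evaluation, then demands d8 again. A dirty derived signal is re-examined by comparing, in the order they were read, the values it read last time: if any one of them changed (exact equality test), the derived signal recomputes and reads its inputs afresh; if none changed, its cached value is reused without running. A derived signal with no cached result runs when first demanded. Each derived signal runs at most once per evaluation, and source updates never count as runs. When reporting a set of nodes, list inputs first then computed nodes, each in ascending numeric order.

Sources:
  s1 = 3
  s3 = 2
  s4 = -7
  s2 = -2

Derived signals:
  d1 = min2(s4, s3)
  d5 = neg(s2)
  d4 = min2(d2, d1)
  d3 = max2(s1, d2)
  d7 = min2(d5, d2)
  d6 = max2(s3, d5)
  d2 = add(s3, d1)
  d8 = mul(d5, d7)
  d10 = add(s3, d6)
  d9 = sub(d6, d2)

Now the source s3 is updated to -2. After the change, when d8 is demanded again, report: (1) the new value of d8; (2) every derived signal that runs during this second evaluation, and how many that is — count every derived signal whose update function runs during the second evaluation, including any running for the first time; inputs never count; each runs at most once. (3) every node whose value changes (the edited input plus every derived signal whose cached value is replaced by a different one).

New value of d8: -18.
Derived signals that run: d1, d2, d7, d8 — 4 in total.
Values that change: s3, d2, d7, d8.

First evaluation (everything demanded from the output):
  d1 = min2(-7, 2) = -7
  d2 = add(2, -7) = -5
  d5 = neg(-2) = 2
  d7 = min2(2, -5) = -5
  d8 = mul(2, -5) = -10

Propagation after the edit:
  d1: runs — s3 2->-2; result -7 (same value as before).
  d2: runs — s3 2->-2; result -9.
  d7: runs — d2 -5->-9; result -9.
  d8: runs — d7 -5->-9; result -18.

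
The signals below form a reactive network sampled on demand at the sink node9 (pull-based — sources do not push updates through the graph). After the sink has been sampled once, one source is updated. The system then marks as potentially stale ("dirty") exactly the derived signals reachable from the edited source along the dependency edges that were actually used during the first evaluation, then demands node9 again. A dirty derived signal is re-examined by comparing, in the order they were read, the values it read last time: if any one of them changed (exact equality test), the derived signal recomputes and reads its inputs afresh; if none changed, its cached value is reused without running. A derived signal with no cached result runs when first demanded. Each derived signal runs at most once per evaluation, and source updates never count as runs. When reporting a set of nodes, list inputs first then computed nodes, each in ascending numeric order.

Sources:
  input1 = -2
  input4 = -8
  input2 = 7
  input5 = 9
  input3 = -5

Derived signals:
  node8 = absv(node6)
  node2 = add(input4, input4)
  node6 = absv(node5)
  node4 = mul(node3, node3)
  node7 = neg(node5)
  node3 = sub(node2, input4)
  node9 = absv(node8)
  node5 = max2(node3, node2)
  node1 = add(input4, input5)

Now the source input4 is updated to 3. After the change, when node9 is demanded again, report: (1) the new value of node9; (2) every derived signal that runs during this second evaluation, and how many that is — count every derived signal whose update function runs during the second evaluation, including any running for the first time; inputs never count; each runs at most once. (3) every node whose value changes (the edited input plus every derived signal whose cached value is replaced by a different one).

node9 now evaluates to 6.
Run set: node2, node3, node5, node6, node8, node9 (6 run).
Changed values: input4, node2, node3, node5, node6, node8, node9.

Initial pass — values computed on the first demand:
  node2 = add(-8, -8) = -16
  node3 = sub(-16, -8) = -8
  node5 = max2(-8, -16) = -8
  node6 = absv(-8) = 8
  node8 = absv(8) = 8
  node9 = absv(8) = 8

Second demand — change propagation:
  node2: re-runs because input4 -8->3; input4 -8->3; new result 6.
  node3: re-runs because node2 -16->6; input4 -8->3; new result 3.
  node5: re-runs because node3 -8->3; node2 -16->6; new result 6.
  node6: re-runs because node5 -8->6; new result 6.
  node8: re-runs because node6 8->6; new result 6.
  node9: re-runs because node8 8->6; new result 6.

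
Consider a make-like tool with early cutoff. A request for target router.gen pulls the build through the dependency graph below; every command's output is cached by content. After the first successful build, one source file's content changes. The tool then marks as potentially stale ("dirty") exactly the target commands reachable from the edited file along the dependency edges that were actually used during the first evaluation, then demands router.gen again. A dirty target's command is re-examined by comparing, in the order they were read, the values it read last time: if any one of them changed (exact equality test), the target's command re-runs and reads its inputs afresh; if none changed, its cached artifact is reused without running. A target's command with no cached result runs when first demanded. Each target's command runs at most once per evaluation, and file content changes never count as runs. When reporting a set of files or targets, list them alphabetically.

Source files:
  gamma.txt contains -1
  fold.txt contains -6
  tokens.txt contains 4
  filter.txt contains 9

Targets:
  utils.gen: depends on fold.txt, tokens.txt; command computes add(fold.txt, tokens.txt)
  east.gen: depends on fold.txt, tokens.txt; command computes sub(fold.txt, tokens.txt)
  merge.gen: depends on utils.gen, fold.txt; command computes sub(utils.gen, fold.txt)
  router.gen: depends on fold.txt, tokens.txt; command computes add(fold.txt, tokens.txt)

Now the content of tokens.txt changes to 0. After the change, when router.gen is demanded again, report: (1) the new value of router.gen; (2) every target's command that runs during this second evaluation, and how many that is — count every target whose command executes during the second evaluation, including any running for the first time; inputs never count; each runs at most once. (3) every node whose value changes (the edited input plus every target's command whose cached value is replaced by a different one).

Demanding router.gen again yields -6.
1 target commands run: router.gen.
The nodes whose values change: router.gen, tokens.txt.

First demand of the output computes:
  router.gen = add(-6, 4) = -2

After the edit, cleaning proceeds:
  router.gen: a read changed (tokens.txt 4->0) — executes, giving -6.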